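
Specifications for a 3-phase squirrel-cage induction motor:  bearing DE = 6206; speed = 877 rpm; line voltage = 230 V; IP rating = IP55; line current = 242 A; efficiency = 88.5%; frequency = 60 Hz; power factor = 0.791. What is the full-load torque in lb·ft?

P_in = √3·V·I·cosφ = 1.732 × 230 × 242 × 0.791 = 76255 W
P_out = η·P_in = 0.885 × 76255 = 67486 W
n = 877 rpm
ω = 2π×877/60 = 91.84 rad/s
τ = P_out/ω = 67486/91.84 = 734.8 N·m
In lb·ft: 734.8/1.356 = 542 lb·ft

542 lb·ft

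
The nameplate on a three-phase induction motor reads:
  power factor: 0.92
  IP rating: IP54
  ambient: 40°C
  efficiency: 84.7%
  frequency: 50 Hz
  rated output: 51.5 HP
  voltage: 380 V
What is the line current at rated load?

P_out = 51.5 × 746 = 38419 W
P_in = P_out / η = 38419 / 0.847 = 45359 W
I_L = P_in / (√3·V_L·cosφ) = 45359 / (1.732 × 380 × 0.92) = 74.9 A

74.9 A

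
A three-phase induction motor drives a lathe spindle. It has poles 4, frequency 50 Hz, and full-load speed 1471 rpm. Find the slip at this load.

n_s = 120f/p = 120×50/4 = 1500 rpm
s = (n_s − n)/n_s = (1500 − 1471)/1500 = 0.0193

1.9 %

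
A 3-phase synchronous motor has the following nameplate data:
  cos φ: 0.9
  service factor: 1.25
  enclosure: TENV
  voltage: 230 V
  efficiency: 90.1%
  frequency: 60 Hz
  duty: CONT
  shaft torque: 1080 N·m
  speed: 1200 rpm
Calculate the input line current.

420 A

ω = 2π×1200/60 = 125.7 rad/s; P_out = τω = 1080 × 125.7 = 135756 W
P_in = P_out / η = 135756 / 0.901 = 150673 W
I_L = P_in / (√3·V_L·cosφ) = 150673 / (1.732 × 230 × 0.9) = 420 A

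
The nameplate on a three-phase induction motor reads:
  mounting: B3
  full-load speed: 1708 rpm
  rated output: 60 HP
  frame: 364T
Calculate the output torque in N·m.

P_out = 60 × 746 = 44760 W
ω = 2π × 1708/60 = 178.9 rad/s
τ = P_out/ω = 44760/178.9 = 250 N·m

250 N·m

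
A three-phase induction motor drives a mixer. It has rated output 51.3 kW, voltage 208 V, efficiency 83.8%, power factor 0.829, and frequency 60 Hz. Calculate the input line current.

P_out = 51.3 kW = 51300 W
P_in = P_out / η = 51300 / 0.838 = 61217 W
I_L = P_in / (√3·V_L·cosφ) = 61217 / (1.732 × 208 × 0.829) = 205 A

205 A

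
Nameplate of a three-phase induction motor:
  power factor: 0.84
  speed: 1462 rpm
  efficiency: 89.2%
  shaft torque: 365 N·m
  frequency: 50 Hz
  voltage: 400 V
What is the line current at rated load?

ω = 2π×1462/60 = 153.1 rad/s; P_out = τω = 365 × 153.1 = 55882 W
P_in = P_out / η = 55882 / 0.892 = 62648 W
I_L = P_in / (√3·V_L·cosφ) = 62648 / (1.732 × 400 × 0.84) = 108 A

108 A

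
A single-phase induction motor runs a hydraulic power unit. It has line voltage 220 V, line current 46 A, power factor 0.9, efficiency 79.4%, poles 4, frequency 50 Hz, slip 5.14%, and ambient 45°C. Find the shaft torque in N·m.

P_in = V·I·cosφ = 220 × 46 × 0.9 = 9108 W
P_out = η·P_in = 0.794 × 9108 = 7232 W
n_s = 120×50/4 = 1500 rpm; n = 1500×(1−0.0514) = 1423 rpm
ω = 2π×1423/60 = 149 rad/s
τ = P_out/ω = 7232/149 = 48.5 N·m

48.5 N·m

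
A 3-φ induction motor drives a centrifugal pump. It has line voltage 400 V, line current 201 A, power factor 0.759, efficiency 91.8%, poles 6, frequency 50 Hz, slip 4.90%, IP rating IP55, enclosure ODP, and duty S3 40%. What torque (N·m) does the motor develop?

P_in = √3·V·I·cosφ = 1.732 × 400 × 201 × 0.759 = 105693 W
P_out = η·P_in = 0.918 × 105693 = 97026 W
n_s = 120×50/6 = 1000 rpm; n = 1000×(1−0.049) = 951 rpm
ω = 2π×951/60 = 99.59 rad/s
τ = P_out/ω = 97026/99.59 = 974 N·m

974 N·m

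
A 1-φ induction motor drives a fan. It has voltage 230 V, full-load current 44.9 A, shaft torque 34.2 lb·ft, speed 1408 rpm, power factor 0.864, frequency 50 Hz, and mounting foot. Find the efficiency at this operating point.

τ = 34.2 lb·ft × 1.356 = 46.38 N·m
ω = 2π × 1408/60 = 147.4 rad/s; P_out = τω = 46.38 × 147.4 = 6836 W
P_in = V·I·cosφ = 230 × 44.9 × 0.864 = 8923 W
η = P_out / P_in = 6836 / 8923 = 0.766 = 76.6%

76.6 %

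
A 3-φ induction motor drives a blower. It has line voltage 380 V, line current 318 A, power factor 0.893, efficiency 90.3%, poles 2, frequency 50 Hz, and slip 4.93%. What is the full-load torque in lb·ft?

417 lb·ft

P_in = √3·V·I·cosφ = 1.732 × 380 × 318 × 0.893 = 186900 W
P_out = η·P_in = 0.903 × 186900 = 168771 W
n_s = 120×50/2 = 3000 rpm; n = 3000×(1−0.0493) = 2852 rpm
ω = 2π×2852/60 = 298.7 rad/s
τ = P_out/ω = 168771/298.7 = 565 N·m
In lb·ft: 565/1.356 = 417 lb·ft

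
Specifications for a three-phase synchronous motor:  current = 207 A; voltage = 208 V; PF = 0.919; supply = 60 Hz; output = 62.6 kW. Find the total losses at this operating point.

P_in = √3·V·I·cosφ = 1.732×208×207×0.919 = 68533 W
P_out = 62600 W
Losses = P_in − P_out = 68533 − 62600 = 5933 W

5930 W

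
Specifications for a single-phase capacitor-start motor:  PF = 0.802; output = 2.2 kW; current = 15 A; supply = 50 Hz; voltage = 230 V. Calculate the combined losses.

P_in = V·I·cosφ = 230×15×0.802 = 2767 W
P_out = 2200 W
Losses = P_in − P_out = 2767 − 2200 = 567 W

567 W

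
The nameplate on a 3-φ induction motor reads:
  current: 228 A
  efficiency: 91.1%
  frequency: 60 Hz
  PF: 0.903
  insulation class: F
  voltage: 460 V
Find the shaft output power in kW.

P_in = √3·V·I·cosφ = 1.732 × 460 × 228 × 0.903 = 164032 W
P_out = η·P_in = 0.911 × 164032 = 149433 W

149 kW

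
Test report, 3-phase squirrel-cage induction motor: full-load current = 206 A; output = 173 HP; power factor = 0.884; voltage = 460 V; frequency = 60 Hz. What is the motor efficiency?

89.0 %

P_out = 173 × 746 = 129058 W
P_in = √3·V_L·I_L·cosφ = 1.732 × 460 × 206 × 0.884 = 145086 W
η = P_out / P_in = 129058 / 145086 = 0.890 = 89.0%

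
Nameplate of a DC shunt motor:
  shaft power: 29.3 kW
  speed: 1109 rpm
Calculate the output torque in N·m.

252 N·m

ω = 2π × 1109/60 = 116.1 rad/s
τ = P/ω = 29300/116.1 = 252 N·m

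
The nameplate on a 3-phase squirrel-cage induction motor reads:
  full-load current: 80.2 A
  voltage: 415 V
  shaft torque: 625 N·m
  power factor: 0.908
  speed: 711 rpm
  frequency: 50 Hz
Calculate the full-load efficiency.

ω = 2π × 711/60 = 74.46 rad/s; P_out = τω = 625 × 74.46 = 46538 W
P_in = √3·V_L·I_L·cosφ = 1.732 × 415 × 80.2 × 0.908 = 52343 W
η = P_out / P_in = 46538 / 52343 = 0.889 = 88.9%

88.9 %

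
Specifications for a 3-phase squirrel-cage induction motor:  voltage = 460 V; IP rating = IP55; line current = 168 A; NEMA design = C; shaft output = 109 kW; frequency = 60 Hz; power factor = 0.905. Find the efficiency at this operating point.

90.0 %

P_out = 109 kW = 109000 W
P_in = √3·V_L·I_L·cosφ = 1.732 × 460 × 168 × 0.905 = 121133 W
η = P_out / P_in = 109000 / 121133 = 0.900 = 90.0%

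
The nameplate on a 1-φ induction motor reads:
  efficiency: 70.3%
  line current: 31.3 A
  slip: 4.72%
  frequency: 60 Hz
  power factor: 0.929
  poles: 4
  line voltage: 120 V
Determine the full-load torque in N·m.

13.7 N·m

P_in = V·I·cosφ = 120 × 31.3 × 0.929 = 3489 W
P_out = η·P_in = 0.703 × 3489 = 2453 W
n_s = 120×60/4 = 1800 rpm; n = 1800×(1−0.0472) = 1715 rpm
ω = 2π×1715/60 = 179.6 rad/s
τ = P_out/ω = 2453/179.6 = 13.7 N·m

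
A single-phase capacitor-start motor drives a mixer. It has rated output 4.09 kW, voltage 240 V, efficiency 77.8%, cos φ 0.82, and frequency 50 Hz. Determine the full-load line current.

26.7 A

P_out = 4.09 kW = 4090 W
P_in = P_out / η = 4090 / 0.778 = 5257 W
I = P_in / (V·cosφ) = 5257 / (240 × 0.82) = 26.7 A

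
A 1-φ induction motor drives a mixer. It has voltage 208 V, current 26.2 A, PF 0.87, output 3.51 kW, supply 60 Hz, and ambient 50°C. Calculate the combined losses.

1.23 kW

P_in = V·I·cosφ = 208×26.2×0.87 = 4741 W
P_out = 3510 W
Losses = P_in − P_out = 4741 − 3510 = 1231 W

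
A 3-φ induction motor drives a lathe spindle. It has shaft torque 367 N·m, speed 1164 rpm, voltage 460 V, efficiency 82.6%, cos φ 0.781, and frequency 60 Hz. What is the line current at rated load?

87 A

ω = 2π×1164/60 = 121.9 rad/s; P_out = τω = 367 × 121.9 = 44737 W
P_in = P_out / η = 44737 / 0.826 = 54161 W
I_L = P_in / (√3·V_L·cosφ) = 54161 / (1.732 × 460 × 0.781) = 87 A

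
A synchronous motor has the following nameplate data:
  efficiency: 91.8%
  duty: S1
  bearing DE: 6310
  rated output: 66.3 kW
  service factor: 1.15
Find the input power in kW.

72.2 kW

P_out = 66300 W
P_in = P_out/η = 66300/0.918 = 72222 W = 72.2 kW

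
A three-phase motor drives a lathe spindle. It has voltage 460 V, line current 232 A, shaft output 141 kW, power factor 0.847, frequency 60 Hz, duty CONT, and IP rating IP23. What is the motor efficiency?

P_out = 141 kW = 141000 W
P_in = √3·V_L·I_L·cosφ = 1.732 × 460 × 232 × 0.847 = 156559 W
η = P_out / P_in = 141000 / 156559 = 0.901 = 90.1%

90.1 %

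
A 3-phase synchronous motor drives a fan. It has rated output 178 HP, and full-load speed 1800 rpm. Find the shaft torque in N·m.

P_out = 178 × 746 = 132788 W
ω = 2π × 1800/60 = 188.5 rad/s
τ = P_out/ω = 132788/188.5 = 704 N·m

704 N·m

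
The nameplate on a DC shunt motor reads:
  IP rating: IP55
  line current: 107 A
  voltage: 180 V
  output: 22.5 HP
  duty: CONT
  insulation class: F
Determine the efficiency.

P_out = 22.5 × 746 = 16785 W
P_in = V·I = 180 × 107 = 19260 W
η = P_out / P_in = 16785 / 19260 = 0.871 = 87.1%

87.1 %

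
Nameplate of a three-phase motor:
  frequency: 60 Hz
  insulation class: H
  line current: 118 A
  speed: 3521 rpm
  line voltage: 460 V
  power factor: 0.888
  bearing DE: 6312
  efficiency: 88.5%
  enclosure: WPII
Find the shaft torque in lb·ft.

148 lb·ft

P_in = √3·V·I·cosφ = 1.732 × 460 × 118 × 0.888 = 83484 W
P_out = η·P_in = 0.885 × 83484 = 73883 W
n = 3521 rpm
ω = 2π×3521/60 = 368.7 rad/s
τ = P_out/ω = 73883/368.7 = 200.4 N·m
In lb·ft: 200.4/1.356 = 148 lb·ft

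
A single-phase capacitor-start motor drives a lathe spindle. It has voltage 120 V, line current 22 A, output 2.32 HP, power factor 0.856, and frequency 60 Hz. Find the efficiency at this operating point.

76.6 %

P_out = 2.32 × 746 = 1731 W
P_in = V·I·cosφ = 120 × 22 × 0.856 = 2260 W
η = P_out / P_in = 1731 / 2260 = 0.766 = 76.6%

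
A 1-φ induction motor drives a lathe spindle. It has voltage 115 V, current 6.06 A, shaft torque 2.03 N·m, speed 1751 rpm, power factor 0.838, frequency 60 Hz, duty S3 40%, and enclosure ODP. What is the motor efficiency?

ω = 2π × 1751/60 = 183.4 rad/s; P_out = τω = 2.03 × 183.4 = 372 W
P_in = V·I·cosφ = 115 × 6.06 × 0.838 = 584 W
η = P_out / P_in = 372 / 584 = 0.637 = 63.7%

63.7 %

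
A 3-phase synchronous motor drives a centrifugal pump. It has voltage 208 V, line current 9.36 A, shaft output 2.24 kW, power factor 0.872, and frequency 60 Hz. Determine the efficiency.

76.2 %

P_out = 2.24 kW = 2240 W
P_in = √3·V_L·I_L·cosφ = 1.732 × 208 × 9.36 × 0.872 = 2940 W
η = P_out / P_in = 2240 / 2940 = 0.762 = 76.2%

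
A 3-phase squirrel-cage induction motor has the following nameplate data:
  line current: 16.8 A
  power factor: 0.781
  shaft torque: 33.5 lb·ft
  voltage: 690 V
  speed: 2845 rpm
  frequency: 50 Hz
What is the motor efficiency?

86.3 %

τ = 33.5 lb·ft × 1.356 = 45.43 N·m
ω = 2π × 2845/60 = 297.9 rad/s; P_out = τω = 45.43 × 297.9 = 13534 W
P_in = √3·V_L·I_L·cosφ = 1.732 × 690 × 16.8 × 0.781 = 15680 W
η = P_out / P_in = 13534 / 15680 = 0.863 = 86.3%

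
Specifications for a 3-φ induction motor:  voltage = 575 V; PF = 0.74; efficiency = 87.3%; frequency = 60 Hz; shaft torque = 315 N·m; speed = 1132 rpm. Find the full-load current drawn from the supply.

58 A

ω = 2π×1132/60 = 118.5 rad/s; P_out = τω = 315 × 118.5 = 37328 W
P_in = P_out / η = 37328 / 0.873 = 42758 W
I_L = P_in / (√3·V_L·cosφ) = 42758 / (1.732 × 575 × 0.74) = 58 A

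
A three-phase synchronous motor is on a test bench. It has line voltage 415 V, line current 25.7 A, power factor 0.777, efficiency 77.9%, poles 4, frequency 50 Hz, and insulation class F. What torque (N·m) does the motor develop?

71.2 N·m

P_in = √3·V·I·cosφ = 1.732 × 415 × 25.7 × 0.777 = 14353 W
P_out = η·P_in = 0.779 × 14353 = 11181 W
n = n_s = 120×50/4 = 1500 rpm (synchronous)
ω = 2π×1500/60 = 157.1 rad/s
τ = P_out/ω = 11181/157.1 = 71.2 N·m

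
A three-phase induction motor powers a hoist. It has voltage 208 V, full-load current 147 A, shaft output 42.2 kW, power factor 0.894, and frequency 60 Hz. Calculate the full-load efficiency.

P_out = 42.2 kW = 42200 W
P_in = √3·V_L·I_L·cosφ = 1.732 × 208 × 147 × 0.894 = 47344 W
η = P_out / P_in = 42200 / 47344 = 0.891 = 89.1%

89.1 %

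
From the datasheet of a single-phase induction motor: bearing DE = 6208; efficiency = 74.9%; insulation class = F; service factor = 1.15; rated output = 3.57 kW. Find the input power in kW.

4.77 kW

P_out = 3570 W
P_in = P_out/η = 3570/0.749 = 4766 W = 4.77 kW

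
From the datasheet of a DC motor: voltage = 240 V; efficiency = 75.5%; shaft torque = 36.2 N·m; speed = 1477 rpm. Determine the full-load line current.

30.9 A

ω = 2π×1477/60 = 154.7 rad/s; P_out = τω = 36.2 × 154.7 = 5600 W
P_in = P_out / η = 5600 / 0.755 = 7417 W
I = P_in / V = 7417 / 240 = 30.9 A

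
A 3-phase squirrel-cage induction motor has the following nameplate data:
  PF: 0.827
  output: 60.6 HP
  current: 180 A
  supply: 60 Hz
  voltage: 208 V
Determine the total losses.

8.42 kW

P_in = √3·V·I·cosφ = 1.732×208×180×0.827 = 53628 W
P_out = 60.6×746 = 45208 W
Losses = P_in − P_out = 53628 − 45208 = 8420 W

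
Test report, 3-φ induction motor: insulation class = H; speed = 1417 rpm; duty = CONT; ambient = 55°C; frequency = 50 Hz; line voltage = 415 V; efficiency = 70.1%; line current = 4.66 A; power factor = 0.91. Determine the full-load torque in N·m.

P_in = √3·V·I·cosφ = 1.732 × 415 × 4.66 × 0.91 = 3048 W
P_out = η·P_in = 0.701 × 3048 = 2137 W
n = 1417 rpm
ω = 2π×1417/60 = 148.4 rad/s
τ = P_out/ω = 2137/148.4 = 14.4 N·m

14.4 N·m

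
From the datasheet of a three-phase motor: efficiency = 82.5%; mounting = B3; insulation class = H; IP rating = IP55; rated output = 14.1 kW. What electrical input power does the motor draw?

17.1 kW

P_out = 14100 W
P_in = P_out/η = 14100/0.825 = 17091 W = 17.1 kW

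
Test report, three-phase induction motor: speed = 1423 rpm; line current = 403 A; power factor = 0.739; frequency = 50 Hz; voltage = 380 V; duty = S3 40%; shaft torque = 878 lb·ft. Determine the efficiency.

τ = 878 lb·ft × 1.356 = 1191 N·m
ω = 2π × 1423/60 = 149 rad/s; P_out = τω = 1191 × 149 = 177459 W
P_in = √3·V_L·I_L·cosφ = 1.732 × 380 × 403 × 0.739 = 196011 W
η = P_out / P_in = 177459 / 196011 = 0.905 = 90.5%

90.5 %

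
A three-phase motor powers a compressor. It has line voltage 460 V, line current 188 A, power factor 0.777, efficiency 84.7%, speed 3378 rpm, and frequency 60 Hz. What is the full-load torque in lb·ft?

206 lb·ft

P_in = √3·V·I·cosφ = 1.732 × 460 × 188 × 0.777 = 116382 W
P_out = η·P_in = 0.847 × 116382 = 98576 W
n = 3378 rpm
ω = 2π×3378/60 = 353.7 rad/s
τ = P_out/ω = 98576/353.7 = 278.7 N·m
In lb·ft: 278.7/1.356 = 206 lb·ft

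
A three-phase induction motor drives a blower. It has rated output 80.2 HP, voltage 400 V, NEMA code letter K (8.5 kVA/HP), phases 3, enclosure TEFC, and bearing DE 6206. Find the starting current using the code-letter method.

984 A

S_LR = 8.5 × 80.2 = 681.7 kVA
I_LR = S_LR/(√3·V_L) = 681700/(1.732×400) = 984 A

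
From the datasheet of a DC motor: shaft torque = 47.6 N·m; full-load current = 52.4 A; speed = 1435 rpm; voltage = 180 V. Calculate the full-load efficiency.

ω = 2π × 1435/60 = 150.3 rad/s; P_out = τω = 47.6 × 150.3 = 7154 W
P_in = V·I = 180 × 52.4 = 9432 W
η = P_out / P_in = 7154 / 9432 = 0.758 = 75.8%

75.8 %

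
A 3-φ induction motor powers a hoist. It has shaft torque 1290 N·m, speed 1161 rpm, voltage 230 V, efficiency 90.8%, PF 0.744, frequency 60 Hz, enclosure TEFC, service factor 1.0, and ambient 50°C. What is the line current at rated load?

ω = 2π×1161/60 = 121.6 rad/s; P_out = τω = 1290 × 121.6 = 156864 W
P_in = P_out / η = 156864 / 0.908 = 172758 W
I_L = P_in / (√3·V_L·cosφ) = 172758 / (1.732 × 230 × 0.744) = 583 A

583 A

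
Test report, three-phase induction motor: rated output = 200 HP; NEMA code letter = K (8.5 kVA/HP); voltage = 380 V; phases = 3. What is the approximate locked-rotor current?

2580 A

S_LR = 8.5 × 200 = 1700 kVA
I_LR = S_LR/(√3·V_L) = 1700000/(1.732×380) = 2580 A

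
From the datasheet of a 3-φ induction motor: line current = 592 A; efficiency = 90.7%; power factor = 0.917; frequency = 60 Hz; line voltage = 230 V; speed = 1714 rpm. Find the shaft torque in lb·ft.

P_in = √3·V·I·cosφ = 1.732 × 230 × 592 × 0.917 = 216255 W
P_out = η·P_in = 0.907 × 216255 = 196143 W
n = 1714 rpm
ω = 2π×1714/60 = 179.5 rad/s
τ = P_out/ω = 196143/179.5 = 1093 N·m
In lb·ft: 1093/1.356 = 806 lb·ft

806 lb·ft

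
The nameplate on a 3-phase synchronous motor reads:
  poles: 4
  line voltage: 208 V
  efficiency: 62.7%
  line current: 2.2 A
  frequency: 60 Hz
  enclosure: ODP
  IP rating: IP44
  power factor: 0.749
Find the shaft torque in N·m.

1.97 N·m

P_in = √3·V·I·cosφ = 1.732 × 208 × 2.2 × 0.749 = 594 W
P_out = η·P_in = 0.627 × 594 = 372 W
n = n_s = 120×60/4 = 1800 rpm (synchronous)
ω = 2π×1800/60 = 188.5 rad/s
τ = P_out/ω = 372/188.5 = 1.97 N·m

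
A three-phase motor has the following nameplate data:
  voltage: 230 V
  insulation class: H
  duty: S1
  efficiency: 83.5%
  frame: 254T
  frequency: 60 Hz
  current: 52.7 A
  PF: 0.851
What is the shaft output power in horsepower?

P_in = √3·V·I·cosφ = 1.732 × 230 × 52.7 × 0.851 = 17866 W
P_out = η·P_in = 0.835 × 17866 = 14918 W
= 14918/746 = 20 HP

20 HP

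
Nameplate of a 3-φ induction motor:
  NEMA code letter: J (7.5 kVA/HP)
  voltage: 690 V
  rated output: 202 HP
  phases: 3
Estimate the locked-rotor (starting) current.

1270 A

S_LR = 7.5 × 202 = 1515 kVA
I_LR = S_LR/(√3·V_L) = 1515000/(1.732×690) = 1270 A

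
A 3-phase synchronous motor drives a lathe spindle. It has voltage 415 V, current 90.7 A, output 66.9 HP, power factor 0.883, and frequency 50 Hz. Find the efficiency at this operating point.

86.7 %

P_out = 66.9 × 746 = 49907 W
P_in = √3·V_L·I_L·cosφ = 1.732 × 415 × 90.7 × 0.883 = 57566 W
η = P_out / P_in = 49907 / 57566 = 0.867 = 86.7%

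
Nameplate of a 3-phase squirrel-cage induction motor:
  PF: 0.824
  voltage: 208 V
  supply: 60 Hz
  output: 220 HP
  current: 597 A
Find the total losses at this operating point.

13.1 kW

P_in = √3·V·I·cosφ = 1.732×208×597×0.824 = 177220 W
P_out = 220×746 = 164120 W
Losses = P_in − P_out = 177220 − 164120 = 13100 W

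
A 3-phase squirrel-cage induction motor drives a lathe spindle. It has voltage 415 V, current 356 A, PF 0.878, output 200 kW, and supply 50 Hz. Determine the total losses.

24700 W

P_in = √3·V·I·cosφ = 1.732×415×356×0.878 = 224668 W
P_out = 200000 W
Losses = P_in − P_out = 224668 − 200000 = 24668 W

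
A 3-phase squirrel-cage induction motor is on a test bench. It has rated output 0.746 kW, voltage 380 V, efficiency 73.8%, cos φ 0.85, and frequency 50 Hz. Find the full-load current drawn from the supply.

P_out = 0.746 kW = 746 W
P_in = P_out / η = 746 / 0.738 = 1011 W
I_L = P_in / (√3·V_L·cosφ) = 1011 / (1.732 × 380 × 0.85) = 1.81 A

1.81 A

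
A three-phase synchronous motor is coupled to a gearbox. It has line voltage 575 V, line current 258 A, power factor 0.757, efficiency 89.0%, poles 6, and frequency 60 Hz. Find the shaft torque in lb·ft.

P_in = √3·V·I·cosφ = 1.732 × 575 × 258 × 0.757 = 194505 W
P_out = η·P_in = 0.89 × 194505 = 173109 W
n = n_s = 120×60/6 = 1200 rpm (synchronous)
ω = 2π×1200/60 = 125.7 rad/s
τ = P_out/ω = 173109/125.7 = 1377 N·m
In lb·ft: 1377/1.356 = 1020 lb·ft

1020 lb·ft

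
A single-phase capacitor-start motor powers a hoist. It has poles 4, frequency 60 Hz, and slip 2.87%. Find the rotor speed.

n_s = 120f/p = 120×60/4 = 1800 rpm
n = n_s(1 − s) = 1800 × (1 − 0.0287) = 1748 rpm

1748 rpm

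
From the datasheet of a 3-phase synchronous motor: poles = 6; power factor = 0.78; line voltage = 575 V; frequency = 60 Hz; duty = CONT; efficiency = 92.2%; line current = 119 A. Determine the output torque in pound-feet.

P_in = √3·V·I·cosφ = 1.732 × 575 × 119 × 0.78 = 92439 W
P_out = η·P_in = 0.922 × 92439 = 85229 W
n = n_s = 120×60/6 = 1200 rpm (synchronous)
ω = 2π×1200/60 = 125.7 rad/s
τ = P_out/ω = 85229/125.7 = 678 N·m
In lb·ft: 678/1.356 = 500 lb·ft

500 lb·ft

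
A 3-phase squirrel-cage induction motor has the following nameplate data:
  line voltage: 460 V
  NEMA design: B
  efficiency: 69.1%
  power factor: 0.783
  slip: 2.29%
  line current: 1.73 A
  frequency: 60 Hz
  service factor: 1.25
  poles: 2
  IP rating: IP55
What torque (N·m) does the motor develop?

P_in = √3·V·I·cosφ = 1.732 × 460 × 1.73 × 0.783 = 1079 W
P_out = η·P_in = 0.691 × 1079 = 746 W
n_s = 120×60/2 = 3600 rpm; n = 3600×(1−0.0229) = 3518 rpm
ω = 2π×3518/60 = 368.4 rad/s
τ = P_out/ω = 746/368.4 = 2.02 N·m

2.02 N·m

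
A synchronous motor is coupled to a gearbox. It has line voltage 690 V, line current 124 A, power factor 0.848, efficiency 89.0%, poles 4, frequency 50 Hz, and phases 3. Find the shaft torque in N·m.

P_in = √3·V·I·cosφ = 1.732 × 690 × 124 × 0.848 = 125665 W
P_out = η·P_in = 0.89 × 125665 = 111842 W
n = n_s = 120×50/4 = 1500 rpm (synchronous)
ω = 2π×1500/60 = 157.1 rad/s
τ = P_out/ω = 111842/157.1 = 712 N·m

712 N·m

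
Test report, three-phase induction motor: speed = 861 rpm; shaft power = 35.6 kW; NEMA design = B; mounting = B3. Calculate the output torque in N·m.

ω = 2π × 861/60 = 90.16 rad/s
τ = P/ω = 35600/90.16 = 395 N·m

395 N·m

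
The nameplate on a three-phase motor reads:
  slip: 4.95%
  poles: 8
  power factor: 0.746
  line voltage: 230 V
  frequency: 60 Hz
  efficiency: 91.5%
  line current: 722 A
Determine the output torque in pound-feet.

1620 lb·ft

P_in = √3·V·I·cosφ = 1.732 × 230 × 722 × 0.746 = 214561 W
P_out = η·P_in = 0.915 × 214561 = 196323 W
n_s = 120×60/8 = 900 rpm; n = 900×(1−0.0495) = 855 rpm
ω = 2π×855/60 = 89.54 rad/s
τ = P_out/ω = 196323/89.54 = 2193 N·m
In lb·ft: 2193/1.356 = 1620 lb·ft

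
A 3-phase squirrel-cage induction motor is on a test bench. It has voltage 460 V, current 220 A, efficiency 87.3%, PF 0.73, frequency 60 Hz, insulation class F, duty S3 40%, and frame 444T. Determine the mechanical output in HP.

150 HP

P_in = √3·V·I·cosφ = 1.732 × 460 × 220 × 0.73 = 127953 W
P_out = η·P_in = 0.873 × 127953 = 111703 W
= 111703/746 = 150 HP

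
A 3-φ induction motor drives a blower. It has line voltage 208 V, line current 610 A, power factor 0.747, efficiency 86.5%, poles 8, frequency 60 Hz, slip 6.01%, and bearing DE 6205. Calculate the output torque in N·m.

1600 N·m

P_in = √3·V·I·cosφ = 1.732 × 208 × 610 × 0.747 = 164158 W
P_out = η·P_in = 0.865 × 164158 = 141997 W
n_s = 120×60/8 = 900 rpm; n = 900×(1−0.0601) = 846 rpm
ω = 2π×846/60 = 88.59 rad/s
τ = P_out/ω = 141997/88.59 = 1600 N·m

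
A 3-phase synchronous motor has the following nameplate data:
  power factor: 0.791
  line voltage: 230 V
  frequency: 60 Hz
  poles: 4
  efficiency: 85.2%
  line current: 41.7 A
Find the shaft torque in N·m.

P_in = √3·V·I·cosφ = 1.732 × 230 × 41.7 × 0.791 = 13140 W
P_out = η·P_in = 0.852 × 13140 = 11195 W
n = n_s = 120×60/4 = 1800 rpm (synchronous)
ω = 2π×1800/60 = 188.5 rad/s
τ = P_out/ω = 11195/188.5 = 59.4 N·m

59.4 N·m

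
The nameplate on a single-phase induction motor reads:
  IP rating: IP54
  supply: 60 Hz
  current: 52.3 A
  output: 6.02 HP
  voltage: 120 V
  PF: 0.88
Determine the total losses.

P_in = V·I·cosφ = 120×52.3×0.88 = 5523 W
P_out = 6.02×746 = 4491 W
Losses = P_in − P_out = 5523 − 4491 = 1032 W

1030 W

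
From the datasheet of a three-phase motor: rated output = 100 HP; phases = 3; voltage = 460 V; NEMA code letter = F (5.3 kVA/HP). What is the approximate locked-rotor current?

S_LR = 5.3 × 100 = 530 kVA
I_LR = S_LR/(√3·V_L) = 530000/(1.732×460) = 665 A

665 A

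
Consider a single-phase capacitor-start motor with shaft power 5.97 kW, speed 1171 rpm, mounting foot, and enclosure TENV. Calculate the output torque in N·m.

ω = 2π × 1171/60 = 122.6 rad/s
τ = P/ω = 5970/122.6 = 48.7 N·m

48.7 N·m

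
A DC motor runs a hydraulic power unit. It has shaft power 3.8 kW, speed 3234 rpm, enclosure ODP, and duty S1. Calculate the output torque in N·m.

ω = 2π × 3234/60 = 338.7 rad/s
τ = P/ω = 3800/338.7 = 11.2 N·m

11.2 N·m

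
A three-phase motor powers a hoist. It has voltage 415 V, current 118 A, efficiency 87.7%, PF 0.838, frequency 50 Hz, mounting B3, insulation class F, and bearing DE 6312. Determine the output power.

62.3 kW

P_in = √3·V·I·cosφ = 1.732 × 415 × 118 × 0.838 = 71076 W
P_out = η·P_in = 0.877 × 71076 = 62334 W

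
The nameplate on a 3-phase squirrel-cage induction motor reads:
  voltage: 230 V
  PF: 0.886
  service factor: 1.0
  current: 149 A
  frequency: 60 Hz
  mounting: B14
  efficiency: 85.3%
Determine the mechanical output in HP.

60.1 HP

P_in = √3·V·I·cosφ = 1.732 × 230 × 149 × 0.886 = 52589 W
P_out = η·P_in = 0.853 × 52589 = 44858 W
= 44858/746 = 60.1 HP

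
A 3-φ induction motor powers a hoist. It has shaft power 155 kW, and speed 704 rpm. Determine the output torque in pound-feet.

ω = 2π × 704/60 = 73.72 rad/s
τ = P/ω = 155000/73.72 = 2103 N·m
In lb·ft: 2103/1.356 = 1550 lb·ft

1550 lb·ft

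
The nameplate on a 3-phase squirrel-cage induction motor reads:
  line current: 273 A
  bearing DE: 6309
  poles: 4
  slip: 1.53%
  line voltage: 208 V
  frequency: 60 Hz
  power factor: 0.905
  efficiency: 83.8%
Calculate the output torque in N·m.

402 N·m

P_in = √3·V·I·cosφ = 1.732 × 208 × 273 × 0.905 = 89007 W
P_out = η·P_in = 0.838 × 89007 = 74588 W
n_s = 120×60/4 = 1800 rpm; n = 1800×(1−0.0153) = 1772 rpm
ω = 2π×1772/60 = 185.6 rad/s
τ = P_out/ω = 74588/185.6 = 402 N·m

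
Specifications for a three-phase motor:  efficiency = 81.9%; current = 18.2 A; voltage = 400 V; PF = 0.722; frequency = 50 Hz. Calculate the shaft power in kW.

P_in = √3·V·I·cosφ = 1.732 × 400 × 18.2 × 0.722 = 9104 W
P_out = η·P_in = 0.819 × 9104 = 7456 W

7.46 kW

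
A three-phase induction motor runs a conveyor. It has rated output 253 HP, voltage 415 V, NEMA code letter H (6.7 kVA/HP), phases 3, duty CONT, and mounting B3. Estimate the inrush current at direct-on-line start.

S_LR = 6.7 × 253 = 1695.1 kVA
I_LR = S_LR/(√3·V_L) = 1695100/(1.732×415) = 2360 A

2360 A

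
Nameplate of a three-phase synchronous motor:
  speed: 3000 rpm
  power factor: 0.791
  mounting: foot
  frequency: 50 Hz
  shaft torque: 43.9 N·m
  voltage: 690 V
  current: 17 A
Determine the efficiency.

85.8 %

ω = 2π × 3000/60 = 314.2 rad/s; P_out = τω = 43.9 × 314.2 = 13793 W
P_in = √3·V_L·I_L·cosφ = 1.732 × 690 × 17 × 0.791 = 16070 W
η = P_out / P_in = 13793 / 16070 = 0.858 = 85.8%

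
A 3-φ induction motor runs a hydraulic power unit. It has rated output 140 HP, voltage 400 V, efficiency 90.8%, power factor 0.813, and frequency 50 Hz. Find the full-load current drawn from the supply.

204 A

P_out = 140 × 746 = 104440 W
P_in = P_out / η = 104440 / 0.908 = 115022 W
I_L = P_in / (√3·V_L·cosφ) = 115022 / (1.732 × 400 × 0.813) = 204 A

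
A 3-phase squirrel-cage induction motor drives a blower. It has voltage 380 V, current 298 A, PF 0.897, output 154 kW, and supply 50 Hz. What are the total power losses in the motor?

P_in = √3·V·I·cosφ = 1.732×380×298×0.897 = 175930 W
P_out = 154000 W
Losses = P_in − P_out = 175930 − 154000 = 21930 W

21900 W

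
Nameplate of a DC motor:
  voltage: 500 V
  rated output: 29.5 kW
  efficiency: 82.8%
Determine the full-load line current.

P_out = 29.5 kW = 29500 W
P_in = P_out / η = 29500 / 0.828 = 35628 W
I = P_in / V = 35628 / 500 = 71.3 A

71.3 A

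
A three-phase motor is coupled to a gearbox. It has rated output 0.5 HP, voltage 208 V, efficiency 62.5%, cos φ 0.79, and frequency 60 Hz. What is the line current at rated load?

2.1 A

P_out = 0.5 × 746 = 373 W
P_in = P_out / η = 373 / 0.625 = 597 W
I_L = P_in / (√3·V_L·cosφ) = 597 / (1.732 × 208 × 0.79) = 2.1 A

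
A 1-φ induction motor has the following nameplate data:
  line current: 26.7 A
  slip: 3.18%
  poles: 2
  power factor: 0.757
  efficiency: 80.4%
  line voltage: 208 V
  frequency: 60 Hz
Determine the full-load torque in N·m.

9.26 N·m

P_in = V·I·cosφ = 208 × 26.7 × 0.757 = 4204 W
P_out = η·P_in = 0.804 × 4204 = 3380 W
n_s = 120×60/2 = 3600 rpm; n = 3600×(1−0.0318) = 3486 rpm
ω = 2π×3486/60 = 365.1 rad/s
τ = P_out/ω = 3380/365.1 = 9.26 N·m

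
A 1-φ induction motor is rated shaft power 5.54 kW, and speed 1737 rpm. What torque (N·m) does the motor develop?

ω = 2π × 1737/60 = 181.9 rad/s
τ = P/ω = 5540/181.9 = 30.5 N·m

30.5 N·m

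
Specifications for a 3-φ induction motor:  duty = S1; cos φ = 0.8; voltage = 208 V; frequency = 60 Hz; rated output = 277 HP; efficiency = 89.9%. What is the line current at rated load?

P_out = 277 × 746 = 206642 W
P_in = P_out / η = 206642 / 0.899 = 229858 W
I_L = P_in / (√3·V_L·cosφ) = 229858 / (1.732 × 208 × 0.8) = 798 A

798 A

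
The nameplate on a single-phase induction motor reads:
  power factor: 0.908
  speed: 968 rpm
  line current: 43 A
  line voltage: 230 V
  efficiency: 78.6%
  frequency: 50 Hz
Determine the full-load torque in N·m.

69.6 N·m

P_in = V·I·cosφ = 230 × 43 × 0.908 = 8980 W
P_out = η·P_in = 0.786 × 8980 = 7058 W
n = 968 rpm
ω = 2π×968/60 = 101.4 rad/s
τ = P_out/ω = 7058/101.4 = 69.6 N·m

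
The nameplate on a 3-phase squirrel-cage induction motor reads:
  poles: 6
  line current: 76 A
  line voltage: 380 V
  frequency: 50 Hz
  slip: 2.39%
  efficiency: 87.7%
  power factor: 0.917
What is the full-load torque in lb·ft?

P_in = √3·V·I·cosφ = 1.732 × 380 × 76 × 0.917 = 45868 W
P_out = η·P_in = 0.877 × 45868 = 40226 W
n_s = 120×50/6 = 1000 rpm; n = 1000×(1−0.0239) = 976 rpm
ω = 2π×976/60 = 102.2 rad/s
τ = P_out/ω = 40226/102.2 = 393.6 N·m
In lb·ft: 393.6/1.356 = 290 lb·ft

290 lb·ft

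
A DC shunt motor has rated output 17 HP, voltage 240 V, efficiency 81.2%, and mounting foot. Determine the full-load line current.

65.1 A

P_out = 17 × 746 = 12682 W
P_in = P_out / η = 12682 / 0.812 = 15618 W
I = P_in / V = 15618 / 240 = 65.1 A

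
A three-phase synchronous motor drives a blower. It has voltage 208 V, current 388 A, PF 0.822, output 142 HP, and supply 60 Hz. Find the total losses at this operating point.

P_in = √3·V·I·cosφ = 1.732×208×388×0.822 = 114899 W
P_out = 142×746 = 105932 W
Losses = P_in − P_out = 114899 − 105932 = 8967 W

8.97 kW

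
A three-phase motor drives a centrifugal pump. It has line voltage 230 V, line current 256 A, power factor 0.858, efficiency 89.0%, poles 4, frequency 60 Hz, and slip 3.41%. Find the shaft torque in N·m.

428 N·m

P_in = √3·V·I·cosφ = 1.732 × 230 × 256 × 0.858 = 87499 W
P_out = η·P_in = 0.89 × 87499 = 77874 W
n_s = 120×60/4 = 1800 rpm; n = 1800×(1−0.0341) = 1739 rpm
ω = 2π×1739/60 = 182.1 rad/s
τ = P_out/ω = 77874/182.1 = 428 N·m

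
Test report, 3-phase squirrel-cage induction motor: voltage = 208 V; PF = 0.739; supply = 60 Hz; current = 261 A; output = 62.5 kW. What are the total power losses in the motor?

P_in = √3·V·I·cosφ = 1.732×208×261×0.739 = 69486 W
P_out = 62500 W
Losses = P_in − P_out = 69486 − 62500 = 6986 W

6.99 kW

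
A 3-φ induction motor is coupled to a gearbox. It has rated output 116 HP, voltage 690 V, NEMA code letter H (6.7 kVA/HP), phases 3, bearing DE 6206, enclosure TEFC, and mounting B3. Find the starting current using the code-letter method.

S_LR = 6.7 × 116 = 777.2 kVA
I_LR = S_LR/(√3·V_L) = 777200/(1.732×690) = 650 A

650 A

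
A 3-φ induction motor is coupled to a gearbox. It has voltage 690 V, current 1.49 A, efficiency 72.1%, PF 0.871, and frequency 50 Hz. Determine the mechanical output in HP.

1.5 HP

P_in = √3·V·I·cosφ = 1.732 × 690 × 1.49 × 0.871 = 1551 W
P_out = η·P_in = 0.721 × 1551 = 1118 W
= 1118/746 = 1.5 HP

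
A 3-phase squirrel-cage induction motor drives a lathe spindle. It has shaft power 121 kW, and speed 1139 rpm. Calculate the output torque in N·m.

ω = 2π × 1139/60 = 119.3 rad/s
τ = P/ω = 121000/119.3 = 1010 N·m

1010 N·m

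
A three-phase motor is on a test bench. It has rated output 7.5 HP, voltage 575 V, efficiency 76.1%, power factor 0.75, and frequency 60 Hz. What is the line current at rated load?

P_out = 7.5 × 746 = 5595 W
P_in = P_out / η = 5595 / 0.761 = 7352 W
I_L = P_in / (√3·V_L·cosφ) = 7352 / (1.732 × 575 × 0.75) = 9.84 A

9.84 A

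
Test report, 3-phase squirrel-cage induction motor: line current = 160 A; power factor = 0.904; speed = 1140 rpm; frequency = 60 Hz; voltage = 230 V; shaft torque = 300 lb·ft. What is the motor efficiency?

84.3 %

τ = 300 lb·ft × 1.356 = 406.8 N·m
ω = 2π × 1140/60 = 119.4 rad/s; P_out = τω = 406.8 × 119.4 = 48572 W
P_in = √3·V_L·I_L·cosφ = 1.732 × 230 × 160 × 0.904 = 57619 W
η = P_out / P_in = 48572 / 57619 = 0.843 = 84.3%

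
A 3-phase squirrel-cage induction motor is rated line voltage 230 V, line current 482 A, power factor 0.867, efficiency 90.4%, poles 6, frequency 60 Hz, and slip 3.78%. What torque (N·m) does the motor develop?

P_in = √3·V·I·cosφ = 1.732 × 230 × 482 × 0.867 = 166472 W
P_out = η·P_in = 0.904 × 166472 = 150491 W
n_s = 120×60/6 = 1200 rpm; n = 1200×(1−0.0378) = 1155 rpm
ω = 2π×1155/60 = 121 rad/s
τ = P_out/ω = 150491/121 = 1240 N·m

1240 N·m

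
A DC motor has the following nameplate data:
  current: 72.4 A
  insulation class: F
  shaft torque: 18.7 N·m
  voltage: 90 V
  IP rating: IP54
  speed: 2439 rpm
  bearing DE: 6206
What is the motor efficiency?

73.3 %

ω = 2π × 2439/60 = 255.4 rad/s; P_out = τω = 18.7 × 255.4 = 4776 W
P_in = V·I = 90 × 72.4 = 6516 W
η = P_out / P_in = 4776 / 6516 = 0.733 = 73.3%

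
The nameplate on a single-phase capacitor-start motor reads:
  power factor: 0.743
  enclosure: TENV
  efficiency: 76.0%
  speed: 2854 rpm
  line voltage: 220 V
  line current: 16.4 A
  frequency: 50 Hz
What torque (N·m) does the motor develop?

P_in = V·I·cosφ = 220 × 16.4 × 0.743 = 2681 W
P_out = η·P_in = 0.76 × 2681 = 2038 W
n = 2854 rpm
ω = 2π×2854/60 = 298.9 rad/s
τ = P_out/ω = 2038/298.9 = 6.82 N·m

6.82 N·m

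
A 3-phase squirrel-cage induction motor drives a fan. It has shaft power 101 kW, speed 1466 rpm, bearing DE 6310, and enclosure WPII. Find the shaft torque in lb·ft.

485 lb·ft

ω = 2π × 1466/60 = 153.5 rad/s
τ = P/ω = 101000/153.5 = 658 N·m
In lb·ft: 658/1.356 = 485 lb·ft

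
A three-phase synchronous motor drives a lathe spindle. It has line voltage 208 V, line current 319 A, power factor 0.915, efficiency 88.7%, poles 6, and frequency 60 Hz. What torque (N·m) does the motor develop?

P_in = √3·V·I·cosφ = 1.732 × 208 × 319 × 0.915 = 105153 W
P_out = η·P_in = 0.887 × 105153 = 93271 W
n = n_s = 120×60/6 = 1200 rpm (synchronous)
ω = 2π×1200/60 = 125.7 rad/s
τ = P_out/ω = 93271/125.7 = 742 N·m

742 N·m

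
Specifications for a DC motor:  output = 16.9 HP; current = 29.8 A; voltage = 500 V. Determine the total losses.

P_in = V·I = 500×29.8 = 14900 W
P_out = 16.9×746 = 12607 W
Losses = P_in − P_out = 14900 − 12607 = 2293 W

2.29 kW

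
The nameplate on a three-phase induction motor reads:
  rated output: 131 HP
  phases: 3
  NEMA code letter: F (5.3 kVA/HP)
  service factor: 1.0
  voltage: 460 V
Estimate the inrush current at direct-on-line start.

S_LR = 5.3 × 131 = 694.3 kVA
I_LR = S_LR/(√3·V_L) = 694300/(1.732×460) = 871 A

871 A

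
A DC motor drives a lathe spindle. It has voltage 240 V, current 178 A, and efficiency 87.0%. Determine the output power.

37.2 kW

P_in = V·I = 240 × 178 = 42720 W
P_out = η·P_in = 0.87 × 42720 = 37166 W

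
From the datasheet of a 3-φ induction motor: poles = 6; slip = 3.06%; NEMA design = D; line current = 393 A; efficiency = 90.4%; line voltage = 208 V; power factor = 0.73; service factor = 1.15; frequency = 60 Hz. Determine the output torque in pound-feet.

P_in = √3·V·I·cosφ = 1.732 × 208 × 393 × 0.73 = 103354 W
P_out = η·P_in = 0.904 × 103354 = 93432 W
n_s = 120×60/6 = 1200 rpm; n = 1200×(1−0.0306) = 1163 rpm
ω = 2π×1163/60 = 121.8 rad/s
τ = P_out/ω = 93432/121.8 = 767.1 N·m
In lb·ft: 767.1/1.356 = 566 lb·ft

566 lb·ft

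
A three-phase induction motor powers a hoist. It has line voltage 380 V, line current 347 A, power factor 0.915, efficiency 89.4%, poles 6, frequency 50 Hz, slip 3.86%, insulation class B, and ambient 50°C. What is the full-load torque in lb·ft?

1370 lb·ft

P_in = √3·V·I·cosφ = 1.732 × 380 × 347 × 0.915 = 208969 W
P_out = η·P_in = 0.894 × 208969 = 186818 W
n_s = 120×50/6 = 1000 rpm; n = 1000×(1−0.0386) = 961 rpm
ω = 2π×961/60 = 100.6 rad/s
τ = P_out/ω = 186818/100.6 = 1857 N·m
In lb·ft: 1857/1.356 = 1370 lb·ft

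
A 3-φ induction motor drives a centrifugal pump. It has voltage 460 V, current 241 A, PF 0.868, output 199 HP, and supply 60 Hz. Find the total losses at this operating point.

18.2 kW

P_in = √3·V·I·cosφ = 1.732×460×241×0.868 = 166664 W
P_out = 199×746 = 148454 W
Losses = P_in − P_out = 166664 − 148454 = 18210 W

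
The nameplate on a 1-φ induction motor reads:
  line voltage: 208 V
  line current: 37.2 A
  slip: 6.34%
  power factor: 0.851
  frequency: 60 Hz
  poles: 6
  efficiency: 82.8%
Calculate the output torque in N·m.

46.3 N·m

P_in = V·I·cosφ = 208 × 37.2 × 0.851 = 6585 W
P_out = η·P_in = 0.828 × 6585 = 5452 W
n_s = 120×60/6 = 1200 rpm; n = 1200×(1−0.0634) = 1124 rpm
ω = 2π×1124/60 = 117.7 rad/s
τ = P_out/ω = 5452/117.7 = 46.3 N·m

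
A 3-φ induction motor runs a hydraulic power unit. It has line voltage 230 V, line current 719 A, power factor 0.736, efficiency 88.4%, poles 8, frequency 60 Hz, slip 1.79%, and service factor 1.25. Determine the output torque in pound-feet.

P_in = √3·V·I·cosφ = 1.732 × 230 × 719 × 0.736 = 210806 W
P_out = η·P_in = 0.884 × 210806 = 186353 W
n_s = 120×60/8 = 900 rpm; n = 900×(1−0.0179) = 884 rpm
ω = 2π×884/60 = 92.57 rad/s
τ = P_out/ω = 186353/92.57 = 2013 N·m
In lb·ft: 2013/1.356 = 1480 lb·ft

1480 lb·ft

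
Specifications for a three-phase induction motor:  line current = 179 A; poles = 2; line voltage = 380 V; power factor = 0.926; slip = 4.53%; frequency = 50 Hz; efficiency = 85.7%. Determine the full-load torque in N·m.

312 N·m

P_in = √3·V·I·cosφ = 1.732 × 380 × 179 × 0.926 = 109093 W
P_out = η·P_in = 0.857 × 109093 = 93493 W
n_s = 120×50/2 = 3000 rpm; n = 3000×(1−0.0453) = 2864 rpm
ω = 2π×2864/60 = 299.9 rad/s
τ = P_out/ω = 93493/299.9 = 312 N·m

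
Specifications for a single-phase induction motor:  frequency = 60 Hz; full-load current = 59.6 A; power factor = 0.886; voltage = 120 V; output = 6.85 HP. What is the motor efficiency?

80.6 %

P_out = 6.85 × 746 = 5110 W
P_in = V·I·cosφ = 120 × 59.6 × 0.886 = 6337 W
η = P_out / P_in = 5110 / 6337 = 0.806 = 80.6%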